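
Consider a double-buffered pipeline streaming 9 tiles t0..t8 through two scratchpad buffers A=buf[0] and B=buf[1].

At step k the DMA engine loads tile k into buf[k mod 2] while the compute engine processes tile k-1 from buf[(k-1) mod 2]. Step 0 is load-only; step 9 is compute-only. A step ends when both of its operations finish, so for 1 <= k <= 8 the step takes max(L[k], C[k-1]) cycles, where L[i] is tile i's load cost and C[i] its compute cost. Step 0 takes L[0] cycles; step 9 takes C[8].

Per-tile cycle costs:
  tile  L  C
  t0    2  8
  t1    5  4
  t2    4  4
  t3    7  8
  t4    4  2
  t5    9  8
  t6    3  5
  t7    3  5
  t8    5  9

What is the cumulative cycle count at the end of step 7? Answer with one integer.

end_cycle[7] = 51

[0] DMA t0→A (2c) ∥ CU idle ⇒ 2c, clock 2
[1] DMA t1→B (5c) ∥ CU A:t0 (8c) ⇒ 8c, clock 10
[2] DMA t2→A (4c) ∥ CU B:t1 (4c) ⇒ 4c, clock 14
[3] DMA t3→B (7c) ∥ CU A:t2 (4c) ⇒ 7c, clock 21
[4] DMA t4→A (4c) ∥ CU B:t3 (8c) ⇒ 8c, clock 29
[5] DMA t5→B (9c) ∥ CU A:t4 (2c) ⇒ 9c, clock 38
[6] DMA t6→A (3c) ∥ CU B:t5 (8c) ⇒ 8c, clock 46
[7] DMA t7→B (3c) ∥ CU A:t6 (5c) ⇒ 5c, clock 51
[8] DMA t8→A (5c) ∥ CU B:t7 (5c) ⇒ 5c, clock 56
[9] DMA idle ∥ CU A:t8 (9c) ⇒ 9c, clock 65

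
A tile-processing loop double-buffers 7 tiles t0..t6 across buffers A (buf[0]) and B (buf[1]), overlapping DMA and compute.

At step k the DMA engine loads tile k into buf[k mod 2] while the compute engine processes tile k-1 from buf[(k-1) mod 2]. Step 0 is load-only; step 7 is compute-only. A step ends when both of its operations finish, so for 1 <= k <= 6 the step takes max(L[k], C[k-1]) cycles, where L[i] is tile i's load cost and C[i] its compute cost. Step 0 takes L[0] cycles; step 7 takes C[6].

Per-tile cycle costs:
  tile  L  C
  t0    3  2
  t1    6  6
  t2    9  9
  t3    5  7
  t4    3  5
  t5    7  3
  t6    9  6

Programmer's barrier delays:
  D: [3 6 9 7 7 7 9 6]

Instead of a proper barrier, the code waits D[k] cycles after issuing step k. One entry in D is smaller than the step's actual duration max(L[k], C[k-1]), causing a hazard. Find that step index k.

hazard at step 3

step 0: need L[0]=3 = 3; D[0]=3 ok
step 1: need max(L[1]=6,C[0]=2) = 6; D[1]=6 ok
step 2: need max(L[2]=9,C[1]=6) = 9; D[2]=9 ok
step 3: need max(L[3]=5,C[2]=9) = 9; D[3]=7 SHORT
step 4: need max(L[4]=3,C[3]=7) = 7; D[4]=7 ok
step 5: need max(L[5]=7,C[4]=5) = 7; D[5]=7 ok
step 6: need max(L[6]=9,C[5]=3) = 9; D[6]=9 ok
step 7: need C[6]=6 = 6; D[7]=6 ok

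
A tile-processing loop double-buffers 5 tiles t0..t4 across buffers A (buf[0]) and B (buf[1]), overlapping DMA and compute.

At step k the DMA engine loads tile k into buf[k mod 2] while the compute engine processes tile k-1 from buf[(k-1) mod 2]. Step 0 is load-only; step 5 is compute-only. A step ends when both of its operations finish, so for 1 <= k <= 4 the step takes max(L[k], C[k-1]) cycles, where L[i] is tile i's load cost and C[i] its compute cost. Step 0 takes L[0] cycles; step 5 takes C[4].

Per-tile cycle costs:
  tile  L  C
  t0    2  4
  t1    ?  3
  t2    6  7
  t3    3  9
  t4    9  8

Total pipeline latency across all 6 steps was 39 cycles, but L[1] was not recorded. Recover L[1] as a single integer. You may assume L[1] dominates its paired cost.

L[1] = 7

step 0 → dur = L[0]=2 = 2
step 1 → dur = max(L[1]=?, C[0]=4) = L[1]  (unknown; binding)
step 2 → dur = max(L[2]=6, C[1]=3) = 6
step 3 → dur = max(L[3]=3, C[2]=7) = 7
step 4 → dur = max(L[4]=9, C[3]=9) = 9
step 5 → dur = C[4]=8 = 8
sum of known step durations = 32
dur[1] = total - known = 39 - 32 = 7
L[1] is the binding max in step 1, so L[1] = dur[1] = 7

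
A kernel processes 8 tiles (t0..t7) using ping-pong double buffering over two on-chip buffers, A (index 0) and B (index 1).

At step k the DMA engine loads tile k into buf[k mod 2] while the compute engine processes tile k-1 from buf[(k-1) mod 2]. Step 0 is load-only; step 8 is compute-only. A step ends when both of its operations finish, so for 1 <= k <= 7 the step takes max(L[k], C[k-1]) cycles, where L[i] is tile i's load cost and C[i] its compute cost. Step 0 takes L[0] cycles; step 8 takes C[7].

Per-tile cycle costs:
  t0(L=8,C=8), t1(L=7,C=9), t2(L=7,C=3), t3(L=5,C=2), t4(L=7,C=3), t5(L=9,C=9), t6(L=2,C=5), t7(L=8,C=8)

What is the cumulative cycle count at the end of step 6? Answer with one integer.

step 0: L[0]=8 → dur=8, Σ=8 | A=load:t0 B=idle [load-only]
step 1: L[1]=7 C[0]=8 → dur=8, Σ=16 | A=compute:t0 B=load:t1 [compute-bound]
step 2: L[2]=7 C[1]=9 → dur=9, Σ=25 | A=load:t2 B=compute:t1 [compute-bound]
step 3: L[3]=5 C[2]=3 → dur=5, Σ=30 | A=compute:t2 B=load:t3 [load-bound]
step 4: L[4]=7 C[3]=2 → dur=7, Σ=37 | A=load:t4 B=compute:t3 [load-bound]
step 5: L[5]=9 C[4]=3 → dur=9, Σ=46 | A=compute:t4 B=load:t5 [load-bound]
step 6: L[6]=2 C[5]=9 → dur=9, Σ=55 | A=load:t6 B=compute:t5 [compute-bound]
step 7: L[7]=8 C[6]=5 → dur=8, Σ=63 | A=compute:t6 B=load:t7 [load-bound]
step 8: C[7]=8 → dur=8, Σ=71 | A=idle B=compute:t7 [compute-only]

end_cycle[6] = 55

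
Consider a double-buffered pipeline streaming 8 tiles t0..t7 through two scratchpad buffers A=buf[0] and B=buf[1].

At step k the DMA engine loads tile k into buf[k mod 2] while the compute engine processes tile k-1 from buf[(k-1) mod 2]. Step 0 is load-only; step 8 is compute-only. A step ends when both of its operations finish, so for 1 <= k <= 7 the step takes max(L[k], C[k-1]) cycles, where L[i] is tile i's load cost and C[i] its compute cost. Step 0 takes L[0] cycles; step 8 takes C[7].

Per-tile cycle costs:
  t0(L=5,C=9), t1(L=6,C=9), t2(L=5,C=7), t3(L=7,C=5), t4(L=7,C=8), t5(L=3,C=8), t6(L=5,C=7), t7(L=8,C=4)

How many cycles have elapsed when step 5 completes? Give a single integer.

[0] DMA t0→A (5c) ∥ CU idle ⇒ 5c, clock 5
[1] DMA t1→B (6c) ∥ CU A:t0 (9c) ⇒ 9c, clock 14
[2] DMA t2→A (5c) ∥ CU B:t1 (9c) ⇒ 9c, clock 23
[3] DMA t3→B (7c) ∥ CU A:t2 (7c) ⇒ 7c, clock 30
[4] DMA t4→A (7c) ∥ CU B:t3 (5c) ⇒ 7c, clock 37
[5] DMA t5→B (3c) ∥ CU A:t4 (8c) ⇒ 8c, clock 45
[6] DMA t6→A (5c) ∥ CU B:t5 (8c) ⇒ 8c, clock 53
[7] DMA t7→B (8c) ∥ CU A:t6 (7c) ⇒ 8c, clock 61
[8] DMA idle ∥ CU B:t7 (4c) ⇒ 4c, clock 65

end_cycle[5] = 45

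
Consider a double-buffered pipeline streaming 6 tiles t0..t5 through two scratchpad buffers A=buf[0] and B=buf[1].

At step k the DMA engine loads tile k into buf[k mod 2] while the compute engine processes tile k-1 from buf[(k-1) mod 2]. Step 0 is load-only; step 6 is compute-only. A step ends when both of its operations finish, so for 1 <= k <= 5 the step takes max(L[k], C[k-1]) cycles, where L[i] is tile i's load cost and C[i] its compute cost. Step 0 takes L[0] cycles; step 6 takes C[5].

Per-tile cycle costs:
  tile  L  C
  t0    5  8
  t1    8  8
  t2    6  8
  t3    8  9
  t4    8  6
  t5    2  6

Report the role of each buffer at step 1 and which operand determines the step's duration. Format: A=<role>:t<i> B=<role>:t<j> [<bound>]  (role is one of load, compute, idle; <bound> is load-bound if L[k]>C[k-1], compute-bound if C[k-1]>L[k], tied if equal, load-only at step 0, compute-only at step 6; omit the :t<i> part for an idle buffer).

step 1: A=compute:t0 B=load:t1 [tied]

step 0: L[0]=5 → dur=5, Σ=5 | A=load:t0 B=idle [load-only]
step 1: L[1]=8 C[0]=8 → dur=8, Σ=13 | A=compute:t0 B=load:t1 [tied]
step 2: L[2]=6 C[1]=8 → dur=8, Σ=21 | A=load:t2 B=compute:t1 [compute-bound]
step 3: L[3]=8 C[2]=8 → dur=8, Σ=29 | A=compute:t2 B=load:t3 [tied]
step 4: L[4]=8 C[3]=9 → dur=9, Σ=38 | A=load:t4 B=compute:t3 [compute-bound]
step 5: L[5]=2 C[4]=6 → dur=6, Σ=44 | A=compute:t4 B=load:t5 [compute-bound]
step 6: C[5]=6 → dur=6, Σ=50 | A=idle B=compute:t5 [compute-only]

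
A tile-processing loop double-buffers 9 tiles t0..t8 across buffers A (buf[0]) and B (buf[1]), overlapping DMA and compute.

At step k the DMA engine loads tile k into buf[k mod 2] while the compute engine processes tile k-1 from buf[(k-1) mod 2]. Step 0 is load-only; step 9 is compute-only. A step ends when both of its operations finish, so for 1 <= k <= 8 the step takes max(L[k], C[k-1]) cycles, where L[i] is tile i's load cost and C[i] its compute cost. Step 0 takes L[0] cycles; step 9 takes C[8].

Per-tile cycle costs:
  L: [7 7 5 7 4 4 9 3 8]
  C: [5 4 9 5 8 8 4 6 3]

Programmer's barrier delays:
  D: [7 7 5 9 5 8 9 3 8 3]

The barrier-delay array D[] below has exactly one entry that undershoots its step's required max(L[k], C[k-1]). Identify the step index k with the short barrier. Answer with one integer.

k=0 barrier L[0]=7→7c, D[0]=7 ok
k=1 barrier max(L[1]=7,C[0]=5)→7c, D[1]=7 ok
k=2 barrier max(L[2]=5,C[1]=4)→5c, D[2]=5 ok
k=3 barrier max(L[3]=7,C[2]=9)→9c, D[3]=9 ok
k=4 barrier max(L[4]=4,C[3]=5)→5c, D[4]=5 ok
k=5 barrier max(L[5]=4,C[4]=8)→8c, D[5]=8 ok
k=6 barrier max(L[6]=9,C[5]=8)→9c, D[6]=9 ok
k=7 barrier max(L[7]=3,C[6]=4)→4c, D[7]=3 SHORT
k=8 barrier max(L[8]=8,C[7]=6)→8c, D[8]=8 ok
k=9 barrier C[8]=3→3c, D[9]=3 ok

hazard at step 7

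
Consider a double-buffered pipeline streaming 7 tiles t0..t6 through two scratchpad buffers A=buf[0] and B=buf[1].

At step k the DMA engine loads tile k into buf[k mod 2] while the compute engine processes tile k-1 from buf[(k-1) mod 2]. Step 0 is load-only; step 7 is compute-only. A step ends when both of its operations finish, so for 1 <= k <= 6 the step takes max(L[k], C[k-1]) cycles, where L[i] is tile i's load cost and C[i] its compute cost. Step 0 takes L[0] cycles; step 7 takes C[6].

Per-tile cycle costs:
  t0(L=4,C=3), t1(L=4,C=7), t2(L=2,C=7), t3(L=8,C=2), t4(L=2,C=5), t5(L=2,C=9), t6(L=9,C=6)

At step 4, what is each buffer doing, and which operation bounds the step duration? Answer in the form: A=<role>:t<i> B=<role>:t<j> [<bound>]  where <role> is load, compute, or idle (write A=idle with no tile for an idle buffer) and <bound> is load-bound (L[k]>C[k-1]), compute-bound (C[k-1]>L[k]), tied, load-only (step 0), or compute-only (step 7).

step 4: A=load:t4 B=compute:t3 [tied]

[0] DMA t0→A (4c) ∥ CU idle ⇒ 4c, clock 4
[1] DMA t1→B (4c) ∥ CU A:t0 (3c) ⇒ 4c, clock 8
[2] DMA t2→A (2c) ∥ CU B:t1 (7c) ⇒ 7c, clock 15
[3] DMA t3→B (8c) ∥ CU A:t2 (7c) ⇒ 8c, clock 23
[4] DMA t4→A (2c) ∥ CU B:t3 (2c) ⇒ 2c, clock 25
[5] DMA t5→B (2c) ∥ CU A:t4 (5c) ⇒ 5c, clock 30
[6] DMA t6→A (9c) ∥ CU B:t5 (9c) ⇒ 9c, clock 39
[7] DMA idle ∥ CU A:t6 (6c) ⇒ 6c, clock 45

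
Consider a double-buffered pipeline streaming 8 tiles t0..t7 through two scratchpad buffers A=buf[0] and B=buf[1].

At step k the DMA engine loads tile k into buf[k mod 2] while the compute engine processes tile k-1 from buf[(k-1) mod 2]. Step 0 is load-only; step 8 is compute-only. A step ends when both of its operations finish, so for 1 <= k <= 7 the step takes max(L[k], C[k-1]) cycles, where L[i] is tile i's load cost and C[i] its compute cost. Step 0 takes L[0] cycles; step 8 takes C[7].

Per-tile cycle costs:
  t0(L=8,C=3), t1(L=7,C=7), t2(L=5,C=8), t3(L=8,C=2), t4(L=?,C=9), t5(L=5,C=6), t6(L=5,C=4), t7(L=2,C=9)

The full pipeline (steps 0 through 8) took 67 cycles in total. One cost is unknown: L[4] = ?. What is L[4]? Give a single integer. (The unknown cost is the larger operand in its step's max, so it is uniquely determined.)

step 0 → dur = L[0]=8 = 8
step 1 → dur = max(L[1]=7, C[0]=3) = 7
step 2 → dur = max(L[2]=5, C[1]=7) = 7
step 3 → dur = max(L[3]=8, C[2]=8) = 8
step 4 → dur = max(L[4]=?, C[3]=2) = L[4]  (unknown; binding)
step 5 → dur = max(L[5]=5, C[4]=9) = 9
step 6 → dur = max(L[6]=5, C[5]=6) = 6
step 7 → dur = max(L[7]=2, C[6]=4) = 4
step 8 → dur = C[7]=9 = 9
sum of known step durations = 58
dur[4] = total - known = 67 - 58 = 9
L[4] is the binding max in step 4, so L[4] = dur[4] = 9

L[4] = 9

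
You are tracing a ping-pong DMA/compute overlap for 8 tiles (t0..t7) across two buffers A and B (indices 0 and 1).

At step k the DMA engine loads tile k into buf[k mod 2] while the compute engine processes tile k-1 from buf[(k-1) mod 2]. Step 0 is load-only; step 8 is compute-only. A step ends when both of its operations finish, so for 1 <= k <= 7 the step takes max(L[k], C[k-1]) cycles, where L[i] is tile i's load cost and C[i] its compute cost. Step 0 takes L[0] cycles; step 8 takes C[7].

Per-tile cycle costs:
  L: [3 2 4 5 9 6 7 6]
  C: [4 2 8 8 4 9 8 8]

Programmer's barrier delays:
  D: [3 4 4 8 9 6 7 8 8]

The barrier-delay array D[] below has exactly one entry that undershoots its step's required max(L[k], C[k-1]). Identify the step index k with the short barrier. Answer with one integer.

k=0 barrier L[0]=3→3c, D[0]=3 ok
k=1 barrier max(L[1]=2,C[0]=4)→4c, D[1]=4 ok
k=2 barrier max(L[2]=4,C[1]=2)→4c, D[2]=4 ok
k=3 barrier max(L[3]=5,C[2]=8)→8c, D[3]=8 ok
k=4 barrier max(L[4]=9,C[3]=8)→9c, D[4]=9 ok
k=5 barrier max(L[5]=6,C[4]=4)→6c, D[5]=6 ok
k=6 barrier max(L[6]=7,C[5]=9)→9c, D[6]=7 SHORT
k=7 barrier max(L[7]=6,C[6]=8)→8c, D[7]=8 ok
k=8 barrier C[7]=8→8c, D[8]=8 ok

hazard at step 6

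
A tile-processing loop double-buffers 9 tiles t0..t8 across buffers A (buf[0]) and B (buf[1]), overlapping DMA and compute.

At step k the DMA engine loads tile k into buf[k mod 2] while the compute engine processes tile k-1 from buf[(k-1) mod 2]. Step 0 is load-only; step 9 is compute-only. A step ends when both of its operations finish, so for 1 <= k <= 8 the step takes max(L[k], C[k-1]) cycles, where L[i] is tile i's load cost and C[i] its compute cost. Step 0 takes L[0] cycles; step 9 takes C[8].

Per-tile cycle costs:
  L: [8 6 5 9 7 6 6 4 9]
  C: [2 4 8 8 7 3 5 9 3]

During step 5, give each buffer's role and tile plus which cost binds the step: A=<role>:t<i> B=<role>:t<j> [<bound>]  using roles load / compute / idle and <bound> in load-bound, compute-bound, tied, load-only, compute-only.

  0. 8=8c; end=8; A:t0 B:-
  1. max(6,2)=6c; end=14; A:t0 B:t1
  2. max(5,4)=5c; end=19; A:t2 B:t1
  3. max(9,8)=9c; end=28; A:t2 B:t3
  4. max(7,8)=8c; end=36; A:t4 B:t3
  5. max(6,7)=7c; end=43; A:t4 B:t5
  6. max(6,3)=6c; end=49; A:t6 B:t5
  7. max(4,5)=5c; end=54; A:t6 B:t7
  8. max(9,9)=9c; end=63; A:t8 B:t7
  9. 3=3c; end=66; A:t8 B:t7

step 5: A=compute:t4 B=load:t5 [compute-bound]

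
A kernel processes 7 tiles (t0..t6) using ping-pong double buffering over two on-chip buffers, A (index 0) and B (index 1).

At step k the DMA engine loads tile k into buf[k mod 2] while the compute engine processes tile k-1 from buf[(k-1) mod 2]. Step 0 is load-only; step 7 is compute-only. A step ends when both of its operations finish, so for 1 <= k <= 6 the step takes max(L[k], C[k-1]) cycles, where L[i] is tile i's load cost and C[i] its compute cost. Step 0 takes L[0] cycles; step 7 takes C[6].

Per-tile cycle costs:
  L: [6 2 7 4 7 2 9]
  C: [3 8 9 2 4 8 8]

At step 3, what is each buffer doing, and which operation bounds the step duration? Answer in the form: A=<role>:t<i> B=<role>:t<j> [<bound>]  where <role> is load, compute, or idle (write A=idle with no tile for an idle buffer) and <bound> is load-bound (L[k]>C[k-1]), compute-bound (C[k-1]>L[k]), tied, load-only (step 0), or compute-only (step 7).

step 3: A=compute:t2 B=load:t3 [compute-bound]

k=0 load=t0/6c comp=- wait=6 total=6
k=1 load=t1/2c comp=t0/3c wait=3 total=9
k=2 load=t2/7c comp=t1/8c wait=8 total=17
k=3 load=t3/4c comp=t2/9c wait=9 total=26
k=4 load=t4/7c comp=t3/2c wait=7 total=33
k=5 load=t5/2c comp=t4/4c wait=4 total=37
k=6 load=t6/9c comp=t5/8c wait=9 total=46
k=7 load=- comp=t6/8c wait=8 total=54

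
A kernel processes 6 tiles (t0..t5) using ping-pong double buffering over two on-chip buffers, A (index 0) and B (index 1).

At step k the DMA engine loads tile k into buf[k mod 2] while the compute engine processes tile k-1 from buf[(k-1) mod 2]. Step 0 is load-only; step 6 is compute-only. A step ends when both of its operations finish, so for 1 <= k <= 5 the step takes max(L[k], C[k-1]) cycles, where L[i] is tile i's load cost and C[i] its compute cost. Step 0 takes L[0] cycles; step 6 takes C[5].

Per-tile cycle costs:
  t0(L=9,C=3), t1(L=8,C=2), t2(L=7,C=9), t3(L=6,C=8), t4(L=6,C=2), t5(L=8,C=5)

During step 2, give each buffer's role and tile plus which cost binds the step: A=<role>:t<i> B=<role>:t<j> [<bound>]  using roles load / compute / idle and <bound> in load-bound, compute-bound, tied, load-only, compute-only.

step 2: A=load:t2 B=compute:t1 [load-bound]

step 0: L[0]=9 → dur=9, Σ=9 | A=load:t0 B=idle [load-only]
step 1: L[1]=8 C[0]=3 → dur=8, Σ=17 | A=compute:t0 B=load:t1 [load-bound]
step 2: L[2]=7 C[1]=2 → dur=7, Σ=24 | A=load:t2 B=compute:t1 [load-bound]
step 3: L[3]=6 C[2]=9 → dur=9, Σ=33 | A=compute:t2 B=load:t3 [compute-bound]
step 4: L[4]=6 C[3]=8 → dur=8, Σ=41 | A=load:t4 B=compute:t3 [compute-bound]
step 5: L[5]=8 C[4]=2 → dur=8, Σ=49 | A=compute:t4 B=load:t5 [load-bound]
step 6: C[5]=5 → dur=5, Σ=54 | A=idle B=compute:t5 [compute-only]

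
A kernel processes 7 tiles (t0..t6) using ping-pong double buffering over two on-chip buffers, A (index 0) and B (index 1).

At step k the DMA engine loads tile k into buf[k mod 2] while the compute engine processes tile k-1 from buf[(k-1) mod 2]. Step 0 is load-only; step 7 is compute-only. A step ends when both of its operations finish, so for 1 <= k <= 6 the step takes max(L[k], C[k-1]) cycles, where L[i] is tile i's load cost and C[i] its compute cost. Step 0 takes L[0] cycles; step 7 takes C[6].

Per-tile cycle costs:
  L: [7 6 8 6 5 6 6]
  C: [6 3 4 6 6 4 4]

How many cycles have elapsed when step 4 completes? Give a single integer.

  0. 7=7c; end=7; A:t0 B:-
  1. max(6,6)=6c; end=13; A:t0 B:t1
  2. max(8,3)=8c; end=21; A:t2 B:t1
  3. max(6,4)=6c; end=27; A:t2 B:t3
  4. max(5,6)=6c; end=33; A:t4 B:t3
  5. max(6,6)=6c; end=39; A:t4 B:t5
  6. max(6,4)=6c; end=45; A:t6 B:t5
  7. 4=4c; end=49; A:t6 B:t5

end_cycle[4] = 33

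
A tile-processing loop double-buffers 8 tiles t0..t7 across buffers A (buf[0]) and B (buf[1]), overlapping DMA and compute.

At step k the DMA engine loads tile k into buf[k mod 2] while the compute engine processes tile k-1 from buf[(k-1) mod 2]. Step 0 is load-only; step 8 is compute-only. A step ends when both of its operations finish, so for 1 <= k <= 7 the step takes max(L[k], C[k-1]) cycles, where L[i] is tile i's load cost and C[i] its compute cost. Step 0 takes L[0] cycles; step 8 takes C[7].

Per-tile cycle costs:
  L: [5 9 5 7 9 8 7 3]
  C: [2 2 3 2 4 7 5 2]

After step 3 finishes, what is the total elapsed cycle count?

end_cycle[3] = 26

[0] DMA t0→A (5c) ∥ CU idle ⇒ 5c, clock 5
[1] DMA t1→B (9c) ∥ CU A:t0 (2c) ⇒ 9c, clock 14
[2] DMA t2→A (5c) ∥ CU B:t1 (2c) ⇒ 5c, clock 19
[3] DMA t3→B (7c) ∥ CU A:t2 (3c) ⇒ 7c, clock 26
[4] DMA t4→A (9c) ∥ CU B:t3 (2c) ⇒ 9c, clock 35
[5] DMA t5→B (8c) ∥ CU A:t4 (4c) ⇒ 8c, clock 43
[6] DMA t6→A (7c) ∥ CU B:t5 (7c) ⇒ 7c, clock 50
[7] DMA t7→B (3c) ∥ CU A:t6 (5c) ⇒ 5c, clock 55
[8] DMA idle ∥ CU B:t7 (2c) ⇒ 2c, clock 57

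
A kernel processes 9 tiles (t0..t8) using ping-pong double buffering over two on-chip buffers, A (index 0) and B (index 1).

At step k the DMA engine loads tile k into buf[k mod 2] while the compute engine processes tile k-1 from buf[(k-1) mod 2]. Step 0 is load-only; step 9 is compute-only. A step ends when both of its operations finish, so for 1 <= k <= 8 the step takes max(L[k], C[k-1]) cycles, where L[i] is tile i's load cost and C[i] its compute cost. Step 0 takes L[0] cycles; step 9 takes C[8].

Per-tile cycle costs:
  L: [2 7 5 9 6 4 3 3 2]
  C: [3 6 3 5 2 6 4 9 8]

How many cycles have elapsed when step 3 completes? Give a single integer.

end_cycle[3] = 24

k=0 load=t0/2c comp=- wait=2 total=2
k=1 load=t1/7c comp=t0/3c wait=7 total=9
k=2 load=t2/5c comp=t1/6c wait=6 total=15
k=3 load=t3/9c comp=t2/3c wait=9 total=24
k=4 load=t4/6c comp=t3/5c wait=6 total=30
k=5 load=t5/4c comp=t4/2c wait=4 total=34
k=6 load=t6/3c comp=t5/6c wait=6 total=40
k=7 load=t7/3c comp=t6/4c wait=4 total=44
k=8 load=t8/2c comp=t7/9c wait=9 total=53
k=9 load=- comp=t8/8c wait=8 total=61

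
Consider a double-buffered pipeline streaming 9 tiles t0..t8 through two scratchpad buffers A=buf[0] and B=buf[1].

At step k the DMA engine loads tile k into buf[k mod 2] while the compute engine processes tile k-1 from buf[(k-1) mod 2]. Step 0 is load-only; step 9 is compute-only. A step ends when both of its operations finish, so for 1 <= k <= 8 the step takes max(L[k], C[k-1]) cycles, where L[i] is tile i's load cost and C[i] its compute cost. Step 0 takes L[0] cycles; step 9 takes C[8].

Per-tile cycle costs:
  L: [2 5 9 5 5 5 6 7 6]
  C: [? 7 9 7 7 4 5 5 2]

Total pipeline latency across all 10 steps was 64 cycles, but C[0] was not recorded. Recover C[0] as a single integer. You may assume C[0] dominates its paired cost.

C[0] = 9

step 0 | dur = L[0]=2 = 2
step 1 | dur = max(L[1]=5, C[0]=?) = C[0]  (unknown; binding)
step 2 | dur = max(L[2]=9, C[1]=7) = 9
step 3 | dur = max(L[3]=5, C[2]=9) = 9
step 4 | dur = max(L[4]=5, C[3]=7) = 7
step 5 | dur = max(L[5]=5, C[4]=7) = 7
step 6 | dur = max(L[6]=6, C[5]=4) = 6
step 7 | dur = max(L[7]=7, C[6]=5) = 7
step 8 | dur = max(L[8]=6, C[7]=5) = 6
step 9 | dur = C[8]=2 = 2
sum of known step durations = 55
dur[1] = total - known = 64 - 55 = 9
C[0] is the binding max in step 1, so C[0] = dur[1] = 9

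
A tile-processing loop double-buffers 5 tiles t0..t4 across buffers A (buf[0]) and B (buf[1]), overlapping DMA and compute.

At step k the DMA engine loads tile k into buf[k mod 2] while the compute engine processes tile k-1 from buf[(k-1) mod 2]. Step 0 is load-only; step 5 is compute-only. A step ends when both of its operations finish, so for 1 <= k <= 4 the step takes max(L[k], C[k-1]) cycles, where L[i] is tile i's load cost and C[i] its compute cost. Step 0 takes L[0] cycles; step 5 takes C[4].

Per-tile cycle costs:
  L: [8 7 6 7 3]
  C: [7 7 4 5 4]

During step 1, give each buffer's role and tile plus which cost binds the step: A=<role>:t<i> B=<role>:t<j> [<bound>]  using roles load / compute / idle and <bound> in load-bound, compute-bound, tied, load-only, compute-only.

step 1: A=compute:t0 B=load:t1 [tied]

[0] DMA t0→A (8c) ∥ CU idle ⇒ 8c, clock 8
[1] DMA t1→B (7c) ∥ CU A:t0 (7c) ⇒ 7c, clock 15
[2] DMA t2→A (6c) ∥ CU B:t1 (7c) ⇒ 7c, clock 22
[3] DMA t3→B (7c) ∥ CU A:t2 (4c) ⇒ 7c, clock 29
[4] DMA t4→A (3c) ∥ CU B:t3 (5c) ⇒ 5c, clock 34
[5] DMA idle ∥ CU A:t4 (4c) ⇒ 4c, clock 38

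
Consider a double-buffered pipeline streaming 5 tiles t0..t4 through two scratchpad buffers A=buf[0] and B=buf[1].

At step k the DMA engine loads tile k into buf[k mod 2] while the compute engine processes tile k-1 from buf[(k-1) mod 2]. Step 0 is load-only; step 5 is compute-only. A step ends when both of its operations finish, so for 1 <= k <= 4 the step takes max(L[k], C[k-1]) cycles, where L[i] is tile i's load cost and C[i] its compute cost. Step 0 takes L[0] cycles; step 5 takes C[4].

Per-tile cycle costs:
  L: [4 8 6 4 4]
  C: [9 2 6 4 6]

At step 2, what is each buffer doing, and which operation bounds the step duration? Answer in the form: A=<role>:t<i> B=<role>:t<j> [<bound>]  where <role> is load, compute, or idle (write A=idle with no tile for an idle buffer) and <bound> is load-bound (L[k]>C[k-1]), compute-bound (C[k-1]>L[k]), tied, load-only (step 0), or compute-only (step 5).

step 2: A=load:t2 B=compute:t1 [load-bound]

  0. 4=4c; end=4; A:t0 B:-
  1. max(8,9)=9c; end=13; A:t0 B:t1
  2. max(6,2)=6c; end=19; A:t2 B:t1
  3. max(4,6)=6c; end=25; A:t2 B:t3
  4. max(4,4)=4c; end=29; A:t4 B:t3
  5. 6=6c; end=35; A:t4 B:t3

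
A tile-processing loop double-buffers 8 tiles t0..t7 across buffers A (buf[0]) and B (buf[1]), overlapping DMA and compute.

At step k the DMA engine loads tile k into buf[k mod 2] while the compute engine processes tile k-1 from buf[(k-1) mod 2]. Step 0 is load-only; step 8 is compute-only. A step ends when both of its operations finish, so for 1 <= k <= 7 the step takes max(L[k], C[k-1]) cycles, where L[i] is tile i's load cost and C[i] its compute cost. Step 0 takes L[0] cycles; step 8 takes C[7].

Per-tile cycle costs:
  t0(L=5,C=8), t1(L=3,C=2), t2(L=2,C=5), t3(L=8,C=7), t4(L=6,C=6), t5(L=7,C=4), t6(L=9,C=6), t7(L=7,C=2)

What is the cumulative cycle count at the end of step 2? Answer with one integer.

end_cycle[2] = 15

[0] DMA t0→A (5c) ∥ CU idle ⇒ 5c, clock 5
[1] DMA t1→B (3c) ∥ CU A:t0 (8c) ⇒ 8c, clock 13
[2] DMA t2→A (2c) ∥ CU B:t1 (2c) ⇒ 2c, clock 15
[3] DMA t3→B (8c) ∥ CU A:t2 (5c) ⇒ 8c, clock 23
[4] DMA t4→A (6c) ∥ CU B:t3 (7c) ⇒ 7c, clock 30
[5] DMA t5→B (7c) ∥ CU A:t4 (6c) ⇒ 7c, clock 37
[6] DMA t6→A (9c) ∥ CU B:t5 (4c) ⇒ 9c, clock 46
[7] DMA t7→B (7c) ∥ CU A:t6 (6c) ⇒ 7c, clock 53
[8] DMA idle ∥ CU B:t7 (2c) ⇒ 2c, clock 55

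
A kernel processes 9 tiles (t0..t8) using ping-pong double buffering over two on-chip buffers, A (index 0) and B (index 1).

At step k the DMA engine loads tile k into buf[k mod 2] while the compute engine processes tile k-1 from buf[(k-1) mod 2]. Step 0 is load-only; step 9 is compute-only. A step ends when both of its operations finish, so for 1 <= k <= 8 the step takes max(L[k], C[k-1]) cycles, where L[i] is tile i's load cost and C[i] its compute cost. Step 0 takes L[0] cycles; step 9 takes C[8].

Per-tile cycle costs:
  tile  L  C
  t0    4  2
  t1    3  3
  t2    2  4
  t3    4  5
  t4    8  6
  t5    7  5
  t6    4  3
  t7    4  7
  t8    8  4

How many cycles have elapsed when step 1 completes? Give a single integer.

end_cycle[1] = 7

k=0 load=t0/4c comp=- wait=4 total=4
k=1 load=t1/3c comp=t0/2c wait=3 total=7
k=2 load=t2/2c comp=t1/3c wait=3 total=10
k=3 load=t3/4c comp=t2/4c wait=4 total=14
k=4 load=t4/8c comp=t3/5c wait=8 total=22
k=5 load=t5/7c comp=t4/6c wait=7 total=29
k=6 load=t6/4c comp=t5/5c wait=5 total=34
k=7 load=t7/4c comp=t6/3c wait=4 total=38
k=8 load=t8/8c comp=t7/7c wait=8 total=46
k=9 load=- comp=t8/4c wait=4 total=50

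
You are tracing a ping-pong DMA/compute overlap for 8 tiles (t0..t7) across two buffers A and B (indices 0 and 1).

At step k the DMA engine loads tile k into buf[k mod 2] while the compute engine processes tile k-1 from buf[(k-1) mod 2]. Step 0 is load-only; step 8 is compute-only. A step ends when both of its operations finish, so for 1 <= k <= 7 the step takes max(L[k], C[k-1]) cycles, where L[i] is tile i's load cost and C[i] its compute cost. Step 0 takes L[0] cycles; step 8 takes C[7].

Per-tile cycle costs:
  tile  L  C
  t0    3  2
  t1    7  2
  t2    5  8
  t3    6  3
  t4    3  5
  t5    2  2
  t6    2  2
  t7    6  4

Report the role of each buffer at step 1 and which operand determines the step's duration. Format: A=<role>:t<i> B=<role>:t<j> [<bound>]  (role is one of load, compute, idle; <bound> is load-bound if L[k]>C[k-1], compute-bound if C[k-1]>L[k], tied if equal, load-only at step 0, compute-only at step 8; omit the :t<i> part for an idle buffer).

step 1: A=compute:t0 B=load:t1 [load-bound]

[0] DMA t0→A (3c) ∥ CU idle ⇒ 3c, clock 3
[1] DMA t1→B (7c) ∥ CU A:t0 (2c) ⇒ 7c, clock 10
[2] DMA t2→A (5c) ∥ CU B:t1 (2c) ⇒ 5c, clock 15
[3] DMA t3→B (6c) ∥ CU A:t2 (8c) ⇒ 8c, clock 23
[4] DMA t4→A (3c) ∥ CU B:t3 (3c) ⇒ 3c, clock 26
[5] DMA t5→B (2c) ∥ CU A:t4 (5c) ⇒ 5c, clock 31
[6] DMA t6→A (2c) ∥ CU B:t5 (2c) ⇒ 2c, clock 33
[7] DMA t7→B (6c) ∥ CU A:t6 (2c) ⇒ 6c, clock 39
[8] DMA idle ∥ CU B:t7 (4c) ⇒ 4c, clock 43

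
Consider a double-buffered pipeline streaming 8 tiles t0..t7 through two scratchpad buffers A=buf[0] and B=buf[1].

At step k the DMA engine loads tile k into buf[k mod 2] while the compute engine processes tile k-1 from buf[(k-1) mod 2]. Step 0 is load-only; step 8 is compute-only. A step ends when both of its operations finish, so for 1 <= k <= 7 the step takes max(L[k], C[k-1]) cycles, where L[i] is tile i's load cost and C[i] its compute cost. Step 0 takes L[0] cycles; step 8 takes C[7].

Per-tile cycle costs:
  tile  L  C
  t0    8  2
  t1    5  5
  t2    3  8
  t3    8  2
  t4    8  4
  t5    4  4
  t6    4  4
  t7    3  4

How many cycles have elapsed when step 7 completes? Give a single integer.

end_cycle[7] = 46

[0] DMA t0→A (8c) ∥ CU idle ⇒ 8c, clock 8
[1] DMA t1→B (5c) ∥ CU A:t0 (2c) ⇒ 5c, clock 13
[2] DMA t2→A (3c) ∥ CU B:t1 (5c) ⇒ 5c, clock 18
[3] DMA t3→B (8c) ∥ CU A:t2 (8c) ⇒ 8c, clock 26
[4] DMA t4→A (8c) ∥ CU B:t3 (2c) ⇒ 8c, clock 34
[5] DMA t5→B (4c) ∥ CU A:t4 (4c) ⇒ 4c, clock 38
[6] DMA t6→A (4c) ∥ CU B:t5 (4c) ⇒ 4c, clock 42
[7] DMA t7→B (3c) ∥ CU A:t6 (4c) ⇒ 4c, clock 46
[8] DMA idle ∥ CU B:t7 (4c) ⇒ 4c, clock 50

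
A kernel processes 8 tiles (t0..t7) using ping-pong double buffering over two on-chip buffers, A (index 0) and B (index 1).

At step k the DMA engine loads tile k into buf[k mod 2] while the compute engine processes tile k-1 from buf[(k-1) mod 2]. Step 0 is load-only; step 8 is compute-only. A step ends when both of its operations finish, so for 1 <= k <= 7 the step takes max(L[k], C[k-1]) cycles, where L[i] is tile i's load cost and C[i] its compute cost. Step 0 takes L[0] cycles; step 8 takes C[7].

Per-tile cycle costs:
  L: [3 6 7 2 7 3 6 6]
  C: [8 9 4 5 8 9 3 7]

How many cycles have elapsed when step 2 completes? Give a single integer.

end_cycle[2] = 20

  0. 3=3c; end=3; A:t0 B:-
  1. max(6,8)=8c; end=11; A:t0 B:t1
  2. max(7,9)=9c; end=20; A:t2 B:t1
  3. max(2,4)=4c; end=24; A:t2 B:t3
  4. max(7,5)=7c; end=31; A:t4 B:t3
  5. max(3,8)=8c; end=39; A:t4 B:t5
  6. max(6,9)=9c; end=48; A:t6 B:t5
  7. max(6,3)=6c; end=54; A:t6 B:t7
  8. 7=7c; end=61; A:t6 B:t7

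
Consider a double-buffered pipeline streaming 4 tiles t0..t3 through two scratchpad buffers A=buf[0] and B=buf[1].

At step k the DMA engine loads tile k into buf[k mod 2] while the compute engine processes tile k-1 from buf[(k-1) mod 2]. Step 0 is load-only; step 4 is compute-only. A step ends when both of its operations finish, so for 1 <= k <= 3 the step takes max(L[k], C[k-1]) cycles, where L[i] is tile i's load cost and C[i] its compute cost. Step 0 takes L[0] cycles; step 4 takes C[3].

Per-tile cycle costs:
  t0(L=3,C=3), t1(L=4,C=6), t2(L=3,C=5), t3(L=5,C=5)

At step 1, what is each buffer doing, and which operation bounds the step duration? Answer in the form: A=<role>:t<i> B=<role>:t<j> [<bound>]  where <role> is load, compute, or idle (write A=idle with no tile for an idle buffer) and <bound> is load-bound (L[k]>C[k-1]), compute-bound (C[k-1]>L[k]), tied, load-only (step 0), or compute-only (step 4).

  0. 3=3c; end=3; A:t0 B:-
  1. max(4,3)=4c; end=7; A:t0 B:t1
  2. max(3,6)=6c; end=13; A:t2 B:t1
  3. max(5,5)=5c; end=18; A:t2 B:t3
  4. 5=5c; end=23; A:t2 B:t3

step 1: A=compute:t0 B=load:t1 [load-bound]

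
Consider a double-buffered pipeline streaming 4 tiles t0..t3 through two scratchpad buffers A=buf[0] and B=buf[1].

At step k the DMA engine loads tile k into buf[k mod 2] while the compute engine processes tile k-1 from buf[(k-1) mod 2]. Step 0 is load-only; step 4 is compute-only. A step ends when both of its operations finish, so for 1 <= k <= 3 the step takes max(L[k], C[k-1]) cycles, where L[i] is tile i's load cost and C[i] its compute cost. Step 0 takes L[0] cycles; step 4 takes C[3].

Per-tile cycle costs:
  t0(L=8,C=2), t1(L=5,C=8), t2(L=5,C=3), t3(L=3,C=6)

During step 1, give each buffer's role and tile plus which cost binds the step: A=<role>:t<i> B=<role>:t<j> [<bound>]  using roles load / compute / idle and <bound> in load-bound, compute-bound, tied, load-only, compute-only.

step 1: A=compute:t0 B=load:t1 [load-bound]

k=0 load=t0/8c comp=- wait=8 total=8
k=1 load=t1/5c comp=t0/2c wait=5 total=13
k=2 load=t2/5c comp=t1/8c wait=8 total=21
k=3 load=t3/3c comp=t2/3c wait=3 total=24
k=4 load=- comp=t3/6c wait=6 total=30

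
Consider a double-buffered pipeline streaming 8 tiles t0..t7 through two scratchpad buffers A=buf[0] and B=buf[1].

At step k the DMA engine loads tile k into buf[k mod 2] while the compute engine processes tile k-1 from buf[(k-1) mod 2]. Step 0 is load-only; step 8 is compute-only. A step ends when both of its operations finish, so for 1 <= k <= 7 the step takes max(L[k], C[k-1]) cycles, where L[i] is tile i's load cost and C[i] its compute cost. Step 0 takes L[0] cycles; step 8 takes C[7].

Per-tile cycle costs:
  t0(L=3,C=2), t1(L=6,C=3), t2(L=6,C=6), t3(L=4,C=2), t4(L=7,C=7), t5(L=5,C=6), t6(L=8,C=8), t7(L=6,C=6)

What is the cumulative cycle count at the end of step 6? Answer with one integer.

end_cycle[6] = 43

k=0 load=t0/3c comp=- wait=3 total=3
k=1 load=t1/6c comp=t0/2c wait=6 total=9
k=2 load=t2/6c comp=t1/3c wait=6 total=15
k=3 load=t3/4c comp=t2/6c wait=6 total=21
k=4 load=t4/7c comp=t3/2c wait=7 total=28
k=5 load=t5/5c comp=t4/7c wait=7 total=35
k=6 load=t6/8c comp=t5/6c wait=8 total=43
k=7 load=t7/6c comp=t6/8c wait=8 total=51
k=8 load=- comp=t7/6c wait=6 total=57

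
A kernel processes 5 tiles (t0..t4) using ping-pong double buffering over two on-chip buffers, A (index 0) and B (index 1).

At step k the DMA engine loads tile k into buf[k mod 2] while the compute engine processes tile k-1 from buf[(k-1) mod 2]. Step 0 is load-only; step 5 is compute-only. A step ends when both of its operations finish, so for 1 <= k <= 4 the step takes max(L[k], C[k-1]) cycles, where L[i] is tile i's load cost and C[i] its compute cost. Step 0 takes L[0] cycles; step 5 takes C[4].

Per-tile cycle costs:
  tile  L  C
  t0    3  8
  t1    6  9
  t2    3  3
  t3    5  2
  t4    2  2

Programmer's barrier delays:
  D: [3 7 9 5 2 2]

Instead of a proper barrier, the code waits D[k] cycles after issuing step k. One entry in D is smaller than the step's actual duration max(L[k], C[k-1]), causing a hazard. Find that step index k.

k=0 barrier L[0]=3→3c, D[0]=3 ok
k=1 barrier max(L[1]=6,C[0]=8)→8c, D[1]=7 SHORT
k=2 barrier max(L[2]=3,C[1]=9)→9c, D[2]=9 ok
k=3 barrier max(L[3]=5,C[2]=3)→5c, D[3]=5 ok
k=4 barrier max(L[4]=2,C[3]=2)→2c, D[4]=2 ok
k=5 barrier C[4]=2→2c, D[5]=2 ok

hazard at step 1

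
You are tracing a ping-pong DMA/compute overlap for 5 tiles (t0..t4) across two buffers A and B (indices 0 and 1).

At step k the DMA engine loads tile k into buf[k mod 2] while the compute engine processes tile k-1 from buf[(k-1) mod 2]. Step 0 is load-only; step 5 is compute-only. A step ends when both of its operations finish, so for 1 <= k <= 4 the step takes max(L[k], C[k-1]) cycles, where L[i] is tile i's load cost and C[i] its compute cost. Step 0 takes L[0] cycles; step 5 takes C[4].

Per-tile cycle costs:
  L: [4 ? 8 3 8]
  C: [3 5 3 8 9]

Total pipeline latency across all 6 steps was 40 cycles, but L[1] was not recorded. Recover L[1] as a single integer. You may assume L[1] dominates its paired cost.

step 0: dur = L[0]=4 = 4
step 1: dur = max(L[1]=?, C[0]=3) = L[1]  (unknown; binding)
step 2: dur = max(L[2]=8, C[1]=5) = 8
step 3: dur = max(L[3]=3, C[2]=3) = 3
step 4: dur = max(L[4]=8, C[3]=8) = 8
step 5: dur = C[4]=9 = 9
sum of known step durations = 32
dur[1] = total - known = 40 - 32 = 8
L[1] is the binding max in step 1, so L[1] = dur[1] = 8

L[1] = 8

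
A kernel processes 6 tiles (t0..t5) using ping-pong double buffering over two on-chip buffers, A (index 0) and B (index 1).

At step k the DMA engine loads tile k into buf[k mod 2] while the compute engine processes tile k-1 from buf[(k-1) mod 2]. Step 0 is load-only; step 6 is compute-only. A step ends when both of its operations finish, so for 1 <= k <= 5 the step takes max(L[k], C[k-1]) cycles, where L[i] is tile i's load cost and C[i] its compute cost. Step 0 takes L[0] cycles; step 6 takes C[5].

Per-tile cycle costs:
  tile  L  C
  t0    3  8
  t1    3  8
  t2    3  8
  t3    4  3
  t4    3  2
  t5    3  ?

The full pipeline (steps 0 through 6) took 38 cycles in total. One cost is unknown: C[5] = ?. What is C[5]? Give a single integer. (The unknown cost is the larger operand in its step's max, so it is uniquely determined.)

step 0: dur = L[0]=3 = 3
step 1: dur = max(L[1]=3, C[0]=8) = 8
step 2: dur = max(L[2]=3, C[1]=8) = 8
step 3: dur = max(L[3]=4, C[2]=8) = 8
step 4: dur = max(L[4]=3, C[3]=3) = 3
step 5: dur = max(L[5]=3, C[4]=2) = 3
step 6: dur = C[5]=? = C[5]  (unknown; binding)
sum of known step durations = 33
dur[6] = total - known = 38 - 33 = 5
C[5] is the binding max in step 6, so C[5] = dur[6] = 5

C[5] = 5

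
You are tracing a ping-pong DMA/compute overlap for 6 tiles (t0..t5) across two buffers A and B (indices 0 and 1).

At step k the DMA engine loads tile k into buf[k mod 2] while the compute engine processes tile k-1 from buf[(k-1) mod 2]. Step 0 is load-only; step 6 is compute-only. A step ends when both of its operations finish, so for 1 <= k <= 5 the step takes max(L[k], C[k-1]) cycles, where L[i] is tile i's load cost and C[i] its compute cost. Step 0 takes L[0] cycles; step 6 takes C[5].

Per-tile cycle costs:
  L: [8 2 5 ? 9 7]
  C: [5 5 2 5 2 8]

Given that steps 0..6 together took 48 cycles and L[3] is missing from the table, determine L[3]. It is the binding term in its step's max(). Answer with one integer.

step 0 → dur = L[0]=8 = 8
step 1 → dur = max(L[1]=2, C[0]=5) = 5
step 2 → dur = max(L[2]=5, C[1]=5) = 5
step 3 → dur = max(L[3]=?, C[2]=2) = L[3]  (unknown; binding)
step 4 → dur = max(L[4]=9, C[3]=5) = 9
step 5 → dur = max(L[5]=7, C[4]=2) = 7
step 6 → dur = C[5]=8 = 8
sum of known step durations = 42
dur[3] = total - known = 48 - 42 = 6
L[3] is the binding max in step 3, so L[3] = dur[3] = 6

L[3] = 6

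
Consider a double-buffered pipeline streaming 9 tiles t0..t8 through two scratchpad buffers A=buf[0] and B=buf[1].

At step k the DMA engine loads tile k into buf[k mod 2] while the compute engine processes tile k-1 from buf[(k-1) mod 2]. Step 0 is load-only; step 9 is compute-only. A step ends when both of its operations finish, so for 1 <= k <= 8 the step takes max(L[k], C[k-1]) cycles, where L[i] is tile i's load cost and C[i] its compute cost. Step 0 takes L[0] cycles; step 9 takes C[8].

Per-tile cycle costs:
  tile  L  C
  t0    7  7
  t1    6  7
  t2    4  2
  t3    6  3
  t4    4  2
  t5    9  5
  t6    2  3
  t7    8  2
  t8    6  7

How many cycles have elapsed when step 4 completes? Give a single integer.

end_cycle[4] = 31

[0] DMA t0→A (7c) ∥ CU idle ⇒ 7c, clock 7
[1] DMA t1→B (6c) ∥ CU A:t0 (7c) ⇒ 7c, clock 14
[2] DMA t2→A (4c) ∥ CU B:t1 (7c) ⇒ 7c, clock 21
[3] DMA t3→B (6c) ∥ CU A:t2 (2c) ⇒ 6c, clock 27
[4] DMA t4→A (4c) ∥ CU B:t3 (3c) ⇒ 4c, clock 31
[5] DMA t5→B (9c) ∥ CU A:t4 (2c) ⇒ 9c, clock 40
[6] DMA t6→A (2c) ∥ CU B:t5 (5c) ⇒ 5c, clock 45
[7] DMA t7→B (8c) ∥ CU A:t6 (3c) ⇒ 8c, clock 53
[8] DMA t8→A (6c) ∥ CU B:t7 (2c) ⇒ 6c, clock 59
[9] DMA idle ∥ CU A:t8 (7c) ⇒ 7c, clock 66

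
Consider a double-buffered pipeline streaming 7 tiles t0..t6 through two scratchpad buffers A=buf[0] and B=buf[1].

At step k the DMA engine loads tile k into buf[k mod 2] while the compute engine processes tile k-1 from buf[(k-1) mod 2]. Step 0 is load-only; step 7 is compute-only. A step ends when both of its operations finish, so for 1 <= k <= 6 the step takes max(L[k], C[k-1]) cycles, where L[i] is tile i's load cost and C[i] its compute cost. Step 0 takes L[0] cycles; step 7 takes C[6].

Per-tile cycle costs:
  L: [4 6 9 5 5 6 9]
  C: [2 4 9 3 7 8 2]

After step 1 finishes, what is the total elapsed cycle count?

step 0: L[0]=4 → dur=4, Σ=4 | A=load:t0 B=idle [load-only]
step 1: L[1]=6 C[0]=2 → dur=6, Σ=10 | A=compute:t0 B=load:t1 [load-bound]
step 2: L[2]=9 C[1]=4 → dur=9, Σ=19 | A=load:t2 B=compute:t1 [load-bound]
step 3: L[3]=5 C[2]=9 → dur=9, Σ=28 | A=compute:t2 B=load:t3 [compute-bound]
step 4: L[4]=5 C[3]=3 → dur=5, Σ=33 | A=load:t4 B=compute:t3 [load-bound]
step 5: L[5]=6 C[4]=7 → dur=7, Σ=40 | A=compute:t4 B=load:t5 [compute-bound]
step 6: L[6]=9 C[5]=8 → dur=9, Σ=49 | A=load:t6 B=compute:t5 [load-bound]
step 7: C[6]=2 → dur=2, Σ=51 | A=compute:t6 B=idle [compute-only]

end_cycle[1] = 10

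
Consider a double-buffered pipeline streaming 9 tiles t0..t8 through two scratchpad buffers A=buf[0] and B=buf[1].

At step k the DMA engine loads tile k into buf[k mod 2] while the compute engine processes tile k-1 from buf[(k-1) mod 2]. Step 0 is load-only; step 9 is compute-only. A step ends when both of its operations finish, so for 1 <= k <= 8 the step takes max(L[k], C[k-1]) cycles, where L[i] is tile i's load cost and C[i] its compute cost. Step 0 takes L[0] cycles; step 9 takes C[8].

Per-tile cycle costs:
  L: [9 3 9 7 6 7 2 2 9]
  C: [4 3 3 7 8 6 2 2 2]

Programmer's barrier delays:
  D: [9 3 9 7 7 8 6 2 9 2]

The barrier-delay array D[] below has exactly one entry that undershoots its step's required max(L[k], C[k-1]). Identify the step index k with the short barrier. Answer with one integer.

[0] required=L[0]=9=9 vs D=9 ok
[1] required=max(L[1]=3,C[0]=4)=4 vs D=3 SHORT
[2] required=max(L[2]=9,C[1]=3)=9 vs D=9 ok
[3] required=max(L[3]=7,C[2]=3)=7 vs D=7 ok
[4] required=max(L[4]=6,C[3]=7)=7 vs D=7 ok
[5] required=max(L[5]=7,C[4]=8)=8 vs D=8 ok
[6] required=max(L[6]=2,C[5]=6)=6 vs D=6 ok
[7] required=max(L[7]=2,C[6]=2)=2 vs D=2 ok
[8] required=max(L[8]=9,C[7]=2)=9 vs D=9 ok
[9] required=C[8]=2=2 vs D=2 ok

hazard at step 1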